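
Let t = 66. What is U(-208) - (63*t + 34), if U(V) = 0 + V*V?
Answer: 39072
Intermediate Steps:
U(V) = V² (U(V) = 0 + V² = V²)
U(-208) - (63*t + 34) = (-208)² - (63*66 + 34) = 43264 - (4158 + 34) = 43264 - 1*4192 = 43264 - 4192 = 39072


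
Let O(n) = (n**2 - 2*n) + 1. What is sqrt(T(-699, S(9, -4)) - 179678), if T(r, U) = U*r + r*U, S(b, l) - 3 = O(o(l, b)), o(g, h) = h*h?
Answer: 8*I*sqrt(142673) ≈ 3021.8*I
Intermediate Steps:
o(g, h) = h**2
O(n) = 1 + n**2 - 2*n
S(b, l) = 4 + b**4 - 2*b**2 (S(b, l) = 3 + (1 + (b**2)**2 - 2*b**2) = 3 + (1 + b**4 - 2*b**2) = 4 + b**4 - 2*b**2)
T(r, U) = 2*U*r (T(r, U) = U*r + U*r = 2*U*r)
sqrt(T(-699, S(9, -4)) - 179678) = sqrt(2*(4 + 9**4 - 2*9**2)*(-699) - 179678) = sqrt(2*(4 + 6561 - 2*81)*(-699) - 179678) = sqrt(2*(4 + 6561 - 162)*(-699) - 179678) = sqrt(2*6403*(-699) - 179678) = sqrt(-8951394 - 179678) = sqrt(-9131072) = 8*I*sqrt(142673)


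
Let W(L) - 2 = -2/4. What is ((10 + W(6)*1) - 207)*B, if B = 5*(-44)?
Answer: 43010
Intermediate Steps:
B = -220
W(L) = 3/2 (W(L) = 2 - 2/4 = 2 - 2*¼ = 2 - ½ = 3/2)
((10 + W(6)*1) - 207)*B = ((10 + (3/2)*1) - 207)*(-220) = ((10 + 3/2) - 207)*(-220) = (23/2 - 207)*(-220) = -391/2*(-220) = 43010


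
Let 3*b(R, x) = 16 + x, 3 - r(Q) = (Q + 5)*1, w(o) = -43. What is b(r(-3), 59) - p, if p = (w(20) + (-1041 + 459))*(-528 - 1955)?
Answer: -1551850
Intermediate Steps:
r(Q) = -2 - Q (r(Q) = 3 - (Q + 5) = 3 - (5 + Q) = 3 + (-5 - Q) = -2 - Q)
b(R, x) = 16/3 + x/3 (b(R, x) = (16 + x)/3 = 16/3 + x/3)
p = 1551875 (p = (-43 + (-1041 + 459))*(-528 - 1955) = (-43 - 582)*(-2483) = -625*(-2483) = 1551875)
b(r(-3), 59) - p = (16/3 + (1/3)*59) - 1*1551875 = (16/3 + 59/3) - 1551875 = 25 - 1551875 = -1551850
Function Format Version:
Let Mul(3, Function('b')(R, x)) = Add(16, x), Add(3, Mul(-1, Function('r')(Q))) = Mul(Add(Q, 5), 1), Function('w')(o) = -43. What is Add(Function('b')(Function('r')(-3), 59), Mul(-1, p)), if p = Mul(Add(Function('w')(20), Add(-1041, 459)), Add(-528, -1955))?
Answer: -1551850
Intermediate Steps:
Function('r')(Q) = Add(-2, Mul(-1, Q)) (Function('r')(Q) = Add(3, Mul(-1, Mul(Add(Q, 5), 1))) = Add(3, Mul(-1, Mul(Add(5, Q), 1))) = Add(3, Mul(-1, Add(5, Q))) = Add(3, Add(-5, Mul(-1, Q))) = Add(-2, Mul(-1, Q)))
Function('b')(R, x) = Add(Rational(16, 3), Mul(Rational(1, 3), x)) (Function('b')(R, x) = Mul(Rational(1, 3), Add(16, x)) = Add(Rational(16, 3), Mul(Rational(1, 3), x)))
p = 1551875 (p = Mul(Add(-43, Add(-1041, 459)), Add(-528, -1955)) = Mul(Add(-43, -582), -2483) = Mul(-625, -2483) = 1551875)
Add(Function('b')(Function('r')(-3), 59), Mul(-1, p)) = Add(Add(Rational(16, 3), Mul(Rational(1, 3), 59)), Mul(-1, 1551875)) = Add(Add(Rational(16, 3), Rational(59, 3)), -1551875) = Add(25, -1551875) = -1551850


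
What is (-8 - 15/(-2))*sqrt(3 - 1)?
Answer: -sqrt(2)/2 ≈ -0.70711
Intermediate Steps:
(-8 - 15/(-2))*sqrt(3 - 1) = (-8 - 15*(-1/2))*sqrt(2) = (-8 + 15/2)*sqrt(2) = -sqrt(2)/2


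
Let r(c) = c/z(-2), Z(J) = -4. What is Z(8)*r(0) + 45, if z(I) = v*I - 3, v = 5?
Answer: 45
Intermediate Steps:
z(I) = -3 + 5*I (z(I) = 5*I - 3 = -3 + 5*I)
r(c) = -c/13 (r(c) = c/(-3 + 5*(-2)) = c/(-3 - 10) = c/(-13) = c*(-1/13) = -c/13)
Z(8)*r(0) + 45 = -(-4)*0/13 + 45 = -4*0 + 45 = 0 + 45 = 45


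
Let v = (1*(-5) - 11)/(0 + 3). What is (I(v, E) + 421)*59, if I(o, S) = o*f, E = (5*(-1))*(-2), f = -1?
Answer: 75461/3 ≈ 25154.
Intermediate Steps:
E = 10 (E = -5*(-2) = 10)
v = -16/3 (v = (-5 - 11)/3 = -16*1/3 = -16/3 ≈ -5.3333)
I(o, S) = -o (I(o, S) = o*(-1) = -o)
(I(v, E) + 421)*59 = (-1*(-16/3) + 421)*59 = (16/3 + 421)*59 = (1279/3)*59 = 75461/3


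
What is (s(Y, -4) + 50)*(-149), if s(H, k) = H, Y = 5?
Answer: -8195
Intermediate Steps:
(s(Y, -4) + 50)*(-149) = (5 + 50)*(-149) = 55*(-149) = -8195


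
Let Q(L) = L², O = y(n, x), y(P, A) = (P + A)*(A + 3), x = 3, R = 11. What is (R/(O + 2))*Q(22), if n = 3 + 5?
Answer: 1331/17 ≈ 78.294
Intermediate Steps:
n = 8
y(P, A) = (3 + A)*(A + P) (y(P, A) = (A + P)*(3 + A) = (3 + A)*(A + P))
O = 66 (O = 3² + 3*3 + 3*8 + 3*8 = 9 + 9 + 24 + 24 = 66)
(R/(O + 2))*Q(22) = (11/(66 + 2))*22² = (11/68)*484 = 1331/17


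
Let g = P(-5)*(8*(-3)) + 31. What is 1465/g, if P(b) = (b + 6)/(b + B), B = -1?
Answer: 293/7 ≈ 41.857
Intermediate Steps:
P(b) = (6 + b)/(-1 + b) (P(b) = (b + 6)/(b - 1) = (6 + b)/(-1 + b))
g = 35 (g = ((6 - 5)/(-1 - 5))*(8*(-3)) + 31 = (1/(-6))*(-24) + 31 = -1/6*1*(-24) + 31 = -1/6*(-24) + 31 = 4 + 31 = 35)
1465/g = 1465/35 = 1465*(1/35) = 293/7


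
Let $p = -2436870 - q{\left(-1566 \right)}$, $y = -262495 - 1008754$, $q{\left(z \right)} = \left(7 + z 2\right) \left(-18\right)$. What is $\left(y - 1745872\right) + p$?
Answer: $-5510241$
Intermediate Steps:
$q{\left(z \right)} = -126 - 36 z$ ($q{\left(z \right)} = \left(7 + 2 z\right) \left(-18\right) = -126 - 36 z$)
$y = -1271249$
$p = -2493120$ ($p = -2436870 - \left(-126 - -56376\right) = -2436870 - \left(-126 + 56376\right) = -2436870 - 56250 = -2493120$)
$\left(y - 1745872\right) + p = \left(-1271249 - 1745872\right) - 2493120 = -3017121 - 2493120 = -5510241$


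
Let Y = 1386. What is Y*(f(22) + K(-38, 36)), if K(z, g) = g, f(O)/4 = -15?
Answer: -33264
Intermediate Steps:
f(O) = -60 (f(O) = 4*(-15) = -60)
Y*(f(22) + K(-38, 36)) = 1386*(-60 + 36) = 1386*(-24) = -33264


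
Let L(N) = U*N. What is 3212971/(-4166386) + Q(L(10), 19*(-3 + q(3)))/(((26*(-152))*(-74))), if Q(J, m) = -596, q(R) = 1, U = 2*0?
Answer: -117763763633/152306406616 ≈ -0.77320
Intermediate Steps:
U = 0
L(N) = 0 (L(N) = 0*N = 0)
3212971/(-4166386) + Q(L(10), 19*(-3 + q(3)))/(((26*(-152))*(-74))) = 3212971/(-4166386) - 596/((26*(-152))*(-74)) = 3212971*(-1/4166386) - 596/((-3952*(-74))) = -3212971/4166386 - 596/292448 = -3212971/4166386 - 596*1/292448 = -3212971/4166386 - 149/73112 = -117763763633/152306406616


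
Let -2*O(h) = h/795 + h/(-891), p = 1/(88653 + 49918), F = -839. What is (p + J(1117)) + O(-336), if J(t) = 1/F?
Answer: 197499638588/9150327435645 ≈ 0.021584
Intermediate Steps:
J(t) = -1/839 (J(t) = 1/(-839) = -1/839)
p = 1/138571 ≈ 7.2165e-6
O(h) = -16*h/236115 (O(h) = -(h/795 + h/(-891))/2 = -(h*(1/795) + h*(-1/891))/2 = -(h/795 - h/891)/2 = -16*h/236115)
(p + J(1117)) + O(-336) = (1/138571 - 1/839) - 16/236115*(-336) = -137732/116261069 + 1792/78705 = 197499638588/9150327435645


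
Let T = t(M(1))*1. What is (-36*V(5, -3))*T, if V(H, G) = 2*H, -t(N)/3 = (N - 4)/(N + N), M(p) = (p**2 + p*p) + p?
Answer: -180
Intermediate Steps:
M(p) = p + 2*p**2 (M(p) = (p**2 + p**2) + p = 2*p**2 + p = p + 2*p**2)
t(N) = -3*(-4 + N)/(2*N) (t(N) = -3*(N - 4)/(N + N) = -3*(-4 + N)/(2*N))
T = 1/2 (T = (-3/2 + 6/((1*(1 + 2*1))))*1 = (-3/2 + 6/((1*(1 + 2))))*1 = (-3/2 + 6/((1*3)))*1 = (-3/2 + 6/3)*1 = (-3/2 + 6*(1/3))*1 = (-3/2 + 2)*1 = (1/2)*1 = 1/2 ≈ 0.50000)
(-36*V(5, -3))*T = -72*5*(1/2) = -36*10*(1/2) = -360*1/2 = -180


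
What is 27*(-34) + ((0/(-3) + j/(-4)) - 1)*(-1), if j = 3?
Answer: -3665/4 ≈ -916.25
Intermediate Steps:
27*(-34) + ((0/(-3) + j/(-4)) - 1)*(-1) = 27*(-34) + ((0/(-3) + 3/(-4)) - 1)*(-1) = -918 + ((0*(-⅓) + 3*(-¼)) - 1)*(-1) = -918 + ((0 - ¾) - 1)*(-1) = -918 + (-¾ - 1)*(-1) = -918 - 7/4*(-1) = -918 + 7/4 = -3665/4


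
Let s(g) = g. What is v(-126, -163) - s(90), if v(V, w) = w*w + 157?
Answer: 26636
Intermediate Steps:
v(V, w) = 157 + w² (v(V, w) = w² + 157 = 157 + w²)
v(-126, -163) - s(90) = (157 + (-163)²) - 1*90 = (157 + 26569) - 90 = 26726 - 90 = 26636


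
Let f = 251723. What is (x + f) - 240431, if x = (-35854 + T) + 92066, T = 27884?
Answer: 95388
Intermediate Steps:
x = 84096 (x = (-35854 + 27884) + 92066 = -7970 + 92066 = 84096)
(x + f) - 240431 = (84096 + 251723) - 240431 = 335819 - 240431 = 95388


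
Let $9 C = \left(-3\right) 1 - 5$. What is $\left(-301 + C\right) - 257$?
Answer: $- \frac{5030}{9} \approx -558.89$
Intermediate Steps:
$C = - \frac{8}{9}$ ($C = \frac{\left(-3\right) 1 - 5}{9} = \frac{-3 - 5}{9} = \frac{1}{9} \left(-8\right) = - \frac{8}{9} \approx -0.88889$)
$\left(-301 + C\right) - 257 = \left(-301 - \frac{8}{9}\right) - 257 = - \frac{2717}{9} - 257 = - \frac{5030}{9}$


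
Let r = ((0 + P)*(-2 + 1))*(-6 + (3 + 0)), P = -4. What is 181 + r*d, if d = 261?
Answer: -2951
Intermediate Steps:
r = -12 (r = ((0 - 4)*(-2 + 1))*(-6 + (3 + 0)) = (-4*(-1))*(-6 + 3) = 4*(-3) = -12)
181 + r*d = 181 - 12*261 = 181 - 3132 = -2951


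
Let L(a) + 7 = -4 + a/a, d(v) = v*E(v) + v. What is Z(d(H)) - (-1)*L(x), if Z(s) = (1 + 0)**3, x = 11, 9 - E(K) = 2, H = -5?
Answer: -9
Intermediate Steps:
E(K) = 7 (E(K) = 9 - 1*2 = 9 - 2 = 7)
d(v) = 8*v (d(v) = v*7 + v = 7*v + v = 8*v)
Z(s) = 1 (Z(s) = 1**3 = 1)
L(a) = -10 (L(a) = -7 + (-4 + a/a) = -7 + (-4 + 1) = -7 - 3 = -10)
Z(d(H)) - (-1)*L(x) = 1 - (-1)*(-10) = 1 - 1*10 = 1 - 10 = -9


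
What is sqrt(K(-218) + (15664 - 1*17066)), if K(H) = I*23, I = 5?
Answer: 3*I*sqrt(143) ≈ 35.875*I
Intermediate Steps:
K(H) = 115 (K(H) = 5*23 = 115)
sqrt(K(-218) + (15664 - 1*17066)) = sqrt(115 + (15664 - 1*17066)) = sqrt(115 + (15664 - 17066)) = sqrt(115 - 1402) = sqrt(-1287) = 3*I*sqrt(143)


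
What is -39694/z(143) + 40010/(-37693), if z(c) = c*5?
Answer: -1524793092/26950495 ≈ -56.578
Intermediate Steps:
z(c) = 5*c
-39694/z(143) + 40010/(-37693) = -39694/(5*143) + 40010/(-37693) = -39694/715 + 40010*(-1/37693) = -39694*1/715 - 40010/37693 = -39694/715 - 40010/37693 = -1524793092/26950495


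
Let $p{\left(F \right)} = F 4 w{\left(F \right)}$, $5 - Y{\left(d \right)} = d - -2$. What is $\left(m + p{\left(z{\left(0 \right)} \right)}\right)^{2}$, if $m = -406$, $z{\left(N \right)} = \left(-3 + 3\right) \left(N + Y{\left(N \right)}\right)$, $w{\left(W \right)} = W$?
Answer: $164836$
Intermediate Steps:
$Y{\left(d \right)} = 3 - d$ ($Y{\left(d \right)} = 5 - \left(d - -2\right) = 5 - \left(d + 2\right) = 5 - \left(2 + d\right) = 3 - d$)
$z{\left(N \right)} = 0$ ($z{\left(N \right)} = \left(-3 + 3\right) \left(N - \left(-3 + N\right)\right) = 0 \cdot 3 = 0$)
$p{\left(F \right)} = 4 F^{2}$ ($p{\left(F \right)} = F 4 F = 4 F F = 4 F^{2}$)
$\left(m + p{\left(z{\left(0 \right)} \right)}\right)^{2} = \left(-406 + 4 \cdot 0^{2}\right)^{2} = \left(-406 + 4 \cdot 0\right)^{2} = \left(-406 + 0\right)^{2} = \left(-406\right)^{2} = 164836$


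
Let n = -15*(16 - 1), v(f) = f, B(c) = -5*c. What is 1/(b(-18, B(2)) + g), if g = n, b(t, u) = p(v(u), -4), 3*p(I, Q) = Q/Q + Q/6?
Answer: -9/2024 ≈ -0.0044466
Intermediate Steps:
n = -225 (n = -15*15 = -225)
p(I, Q) = ⅓ + Q/18 (p(I, Q) = (Q/Q + Q/6)/3 = (1 + Q*(⅙))/3 = (1 + Q/6)/3 = ⅓ + Q/18)
b(t, u) = ⅑ (b(t, u) = ⅓ + (1/18)*(-4) = ⅓ - 2/9 = ⅑)
g = -225
1/(b(-18, B(2)) + g) = 1/(⅑ - 225) = 1/(-2024/9) = -9/2024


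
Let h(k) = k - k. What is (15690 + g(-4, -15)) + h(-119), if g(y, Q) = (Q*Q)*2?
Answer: 16140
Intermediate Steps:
h(k) = 0
g(y, Q) = 2*Q² (g(y, Q) = Q²*2 = 2*Q²)
(15690 + g(-4, -15)) + h(-119) = (15690 + 2*(-15)²) + 0 = (15690 + 2*225) + 0 = (15690 + 450) + 0 = 16140 + 0 = 16140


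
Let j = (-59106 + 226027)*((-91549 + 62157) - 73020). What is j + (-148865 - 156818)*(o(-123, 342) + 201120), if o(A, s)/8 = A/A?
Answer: -78576123876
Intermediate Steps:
o(A, s) = 8 (o(A, s) = 8*(A/A) = 8*1 = 8)
j = -17094713452 (j = 166921*(-29392 - 73020) = 166921*(-102412) = -17094713452)
j + (-148865 - 156818)*(o(-123, 342) + 201120) = -17094713452 + (-148865 - 156818)*(8 + 201120) = -17094713452 - 305683*201128 = -17094713452 - 61481410424 = -78576123876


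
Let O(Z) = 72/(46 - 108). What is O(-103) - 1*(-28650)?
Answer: 888114/31 ≈ 28649.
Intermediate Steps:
O(Z) = -36/31 (O(Z) = 72/(-62) = 72*(-1/62) = -36/31)
O(-103) - 1*(-28650) = -36/31 - 1*(-28650) = -36/31 + 28650 = 888114/31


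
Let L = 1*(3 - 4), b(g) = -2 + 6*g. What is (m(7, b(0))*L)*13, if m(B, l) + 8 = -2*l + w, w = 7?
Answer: -39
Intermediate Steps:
L = -1 (L = 1*(-1) = -1)
m(B, l) = -1 - 2*l (m(B, l) = -8 + (-2*l + 7) = -8 + (7 - 2*l) = -1 - 2*l)
(m(7, b(0))*L)*13 = ((-1 - 2*(-2 + 6*0))*(-1))*13 = ((-1 - 2*(-2 + 0))*(-1))*13 = ((-1 - 2*(-2))*(-1))*13 = ((-1 + 4)*(-1))*13 = (3*(-1))*13 = -3*13 = -39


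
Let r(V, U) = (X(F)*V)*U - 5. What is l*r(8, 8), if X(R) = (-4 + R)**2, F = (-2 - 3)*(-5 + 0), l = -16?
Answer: -451504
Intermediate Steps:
F = 25 (F = -5*(-5) = 25)
r(V, U) = -5 + 441*U*V (r(V, U) = ((-4 + 25)**2*V)*U - 5 = (21**2*V)*U - 5 = (441*V)*U - 5 = 441*U*V - 5 = -5 + 441*U*V)
l*r(8, 8) = -16*(-5 + 441*8*8) = -16*(-5 + 28224) = -16*28219 = -451504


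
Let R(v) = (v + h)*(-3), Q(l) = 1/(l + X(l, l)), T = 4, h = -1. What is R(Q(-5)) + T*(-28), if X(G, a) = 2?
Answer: -108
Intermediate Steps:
Q(l) = 1/(2 + l) (Q(l) = 1/(l + 2) = 1/(2 + l))
R(v) = 3 - 3*v (R(v) = (v - 1)*(-3) = (-1 + v)*(-3) = 3 - 3*v)
R(Q(-5)) + T*(-28) = (3 - 3/(2 - 5)) + 4*(-28) = (3 - 3/(-3)) - 112 = (3 - 3*(-⅓)) - 112 = (3 + 1) - 112 = 4 - 112 = -108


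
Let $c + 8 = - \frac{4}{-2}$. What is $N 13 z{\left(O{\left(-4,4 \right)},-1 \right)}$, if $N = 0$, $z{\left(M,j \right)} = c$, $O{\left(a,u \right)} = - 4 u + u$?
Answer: $0$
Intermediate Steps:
$O{\left(a,u \right)} = - 3 u$
$c = -6$ ($c = -8 - \frac{4}{-2} = -8 - -2 = -8 + 2 = -6$)
$z{\left(M,j \right)} = -6$
$N 13 z{\left(O{\left(-4,4 \right)},-1 \right)} = 0 \cdot 13 \left(-6\right) = 0 \left(-6\right) = 0$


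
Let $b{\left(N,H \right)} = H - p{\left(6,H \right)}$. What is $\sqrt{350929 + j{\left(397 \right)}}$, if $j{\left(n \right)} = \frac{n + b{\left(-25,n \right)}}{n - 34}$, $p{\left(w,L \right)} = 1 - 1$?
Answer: $\frac{17 \sqrt{1322367}}{33} \approx 592.39$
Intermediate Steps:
$p{\left(w,L \right)} = 0$ ($p{\left(w,L \right)} = 1 - 1 = 0$)
$b{\left(N,H \right)} = H$ ($b{\left(N,H \right)} = H - 0 = H + 0 = H$)
$j{\left(n \right)} = \frac{2 n}{-34 + n}$ ($j{\left(n \right)} = \frac{n + n}{n - 34} = \frac{2 n}{-34 + n}$)
$\sqrt{350929 + j{\left(397 \right)}} = \sqrt{350929 + 2 \cdot 397 \frac{1}{-34 + 397}} = \sqrt{350929 + 2 \cdot 397 \cdot \frac{1}{363}} = \sqrt{350929 + \frac{794}{363}} = \sqrt{\frac{127388021}{363}} = \frac{17 \sqrt{1322367}}{33}$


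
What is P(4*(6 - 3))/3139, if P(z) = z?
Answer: 12/3139 ≈ 0.0038229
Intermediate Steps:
P(4*(6 - 3))/3139 = (4*(6 - 3))/3139 = (4*3)*(1/3139) = 12*(1/3139) = 12/3139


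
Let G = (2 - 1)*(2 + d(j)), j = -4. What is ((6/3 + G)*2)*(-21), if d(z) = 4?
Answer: -336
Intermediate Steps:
G = 6 (G = (2 - 1)*(2 + 4) = 1*6 = 6)
((6/3 + G)*2)*(-21) = ((6/3 + 6)*2)*(-21) = (((⅓)*6 + 6)*2)*(-21) = ((2 + 6)*2)*(-21) = (8*2)*(-21) = 16*(-21) = -336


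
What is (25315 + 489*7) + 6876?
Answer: 35614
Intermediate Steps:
(25315 + 489*7) + 6876 = (25315 + 3423) + 6876 = 28738 + 6876 = 35614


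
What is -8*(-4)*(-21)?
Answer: -672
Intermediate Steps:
-8*(-4)*(-21) = 32*(-21) = -672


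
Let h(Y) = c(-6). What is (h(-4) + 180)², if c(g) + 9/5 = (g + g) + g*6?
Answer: 423801/25 ≈ 16952.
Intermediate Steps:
c(g) = -9/5 + 8*g (c(g) = -9/5 + ((g + g) + g*6) = -9/5 + (2*g + 6*g) = -9/5 + 8*g)
h(Y) = -249/5 (h(Y) = -9/5 + 8*(-6) = -9/5 - 48 = -249/5)
(h(-4) + 180)² = (-249/5 + 180)² = (651/5)² = 423801/25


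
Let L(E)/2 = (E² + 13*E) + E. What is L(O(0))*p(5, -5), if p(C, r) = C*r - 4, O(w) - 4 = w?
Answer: -4176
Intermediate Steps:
O(w) = 4 + w
p(C, r) = -4 + C*r
L(E) = 2*E² + 28*E (L(E) = 2*((E² + 13*E) + E) = 2*(E² + 14*E) = 2*E² + 28*E)
L(O(0))*p(5, -5) = (2*(4 + 0)*(14 + (4 + 0)))*(-4 + 5*(-5)) = (2*4*(14 + 4))*(-4 - 25) = (2*4*18)*(-29) = 144*(-29) = -4176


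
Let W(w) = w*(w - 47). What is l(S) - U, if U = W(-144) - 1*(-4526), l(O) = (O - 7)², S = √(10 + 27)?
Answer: -32030 + (7 - √37)² ≈ -32029.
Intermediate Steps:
S = √37 ≈ 6.0828
W(w) = w*(-47 + w)
l(O) = (-7 + O)²
U = 32030 (U = -144*(-47 - 144) - 1*(-4526) = -144*(-191) + 4526 = 27504 + 4526 = 32030)
l(S) - U = (-7 + √37)² - 1*32030 = (-7 + √37)² - 32030 = -32030 + (-7 + √37)²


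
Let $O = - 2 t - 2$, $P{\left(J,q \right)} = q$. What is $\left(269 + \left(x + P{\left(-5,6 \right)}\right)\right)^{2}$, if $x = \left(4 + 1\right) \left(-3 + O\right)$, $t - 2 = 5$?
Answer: $32400$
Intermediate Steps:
$t = 7$ ($t = 2 + 5 = 7$)
$O = -16$ ($O = \left(-2\right) 7 - 2 = -14 - 2 = -16$)
$x = -95$ ($x = \left(4 + 1\right) \left(-3 - 16\right) = 5 \left(-19\right) = -95$)
$\left(269 + \left(x + P{\left(-5,6 \right)}\right)\right)^{2} = \left(269 + \left(-95 + 6\right)\right)^{2} = \left(269 - 89\right)^{2} = 180^{2} = 32400$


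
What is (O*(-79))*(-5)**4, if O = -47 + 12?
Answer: 1728125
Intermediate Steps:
O = -35
(O*(-79))*(-5)**4 = -35*(-79)*(-5)**4 = 2765*625 = 1728125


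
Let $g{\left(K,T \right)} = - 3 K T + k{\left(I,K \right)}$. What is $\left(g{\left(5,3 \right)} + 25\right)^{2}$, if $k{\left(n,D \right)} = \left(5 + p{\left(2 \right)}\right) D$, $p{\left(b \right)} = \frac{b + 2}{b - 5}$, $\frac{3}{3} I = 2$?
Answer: $\frac{25}{9} \approx 2.7778$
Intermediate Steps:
$I = 2$
$p{\left(b \right)} = \frac{2 + b}{-5 + b}$
$k{\left(n,D \right)} = \frac{11 D}{3}$ ($k{\left(n,D \right)} = \left(5 + \frac{2 + 2}{-5 + 2}\right) D = \left(5 + \frac{1}{-3} \cdot 4\right) D = \left(5 - \frac{4}{3}\right) D = \frac{11 D}{3}$)
$g{\left(K,T \right)} = \frac{11 K}{3} - 3 K T$ ($g{\left(K,T \right)} = - 3 K T + \frac{11 K}{3} = \frac{11 K}{3} - 3 K T$)
$\left(g{\left(5,3 \right)} + 25\right)^{2} = \left(\frac{1}{3} \cdot 5 \left(11 - 27\right) + 25\right)^{2} = \left(\frac{1}{3} \cdot 5 \left(-16\right) + 25\right)^{2} = \left(- \frac{80}{3} + 25\right)^{2} = \left(- \frac{5}{3}\right)^{2} = \frac{25}{9}$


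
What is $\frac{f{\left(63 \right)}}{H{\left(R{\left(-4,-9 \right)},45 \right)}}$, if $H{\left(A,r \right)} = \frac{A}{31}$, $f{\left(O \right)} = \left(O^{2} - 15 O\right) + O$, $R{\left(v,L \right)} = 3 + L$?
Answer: $- \frac{31899}{2} \approx -15950.0$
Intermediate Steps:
$f{\left(O \right)} = O^{2} - 14 O$
$H{\left(A,r \right)} = \frac{A}{31}$ ($H{\left(A,r \right)} = A \frac{1}{31} = \frac{A}{31}$)
$\frac{f{\left(63 \right)}}{H{\left(R{\left(-4,-9 \right)},45 \right)}} = \frac{63 \left(-14 + 63\right)}{\frac{1}{31} \left(3 - 9\right)} = \frac{63 \cdot 49}{\frac{1}{31} \left(-6\right)} = \frac{3087}{- \frac{6}{31}} = 3087 \left(- \frac{31}{6}\right) = - \frac{31899}{2}$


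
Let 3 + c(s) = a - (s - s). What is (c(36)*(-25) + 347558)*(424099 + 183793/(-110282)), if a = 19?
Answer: 8118342272555375/55141 ≈ 1.4723e+11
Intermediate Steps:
c(s) = 16 (c(s) = -3 + (19 - (s - s)) = -3 + (19 - 1*0) = -3 + (19 + 0) = -3 + 19 = 16)
(c(36)*(-25) + 347558)*(424099 + 183793/(-110282)) = (16*(-25) + 347558)*(424099 + 183793/(-110282)) = (-400 + 347558)*(424099 + 183793*(-1/110282)) = 347158*(424099 - 183793/110282) = 347158*(46770302125/110282) = 8118342272555375/55141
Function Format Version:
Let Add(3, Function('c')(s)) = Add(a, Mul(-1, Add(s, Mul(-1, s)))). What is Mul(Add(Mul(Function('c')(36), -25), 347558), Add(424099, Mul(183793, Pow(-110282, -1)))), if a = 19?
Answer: Rational(8118342272555375, 55141) ≈ 1.4723e+11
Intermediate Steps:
Function('c')(s) = 16 (Function('c')(s) = Add(-3, Add(19, Mul(-1, Add(s, Mul(-1, s))))) = Add(-3, Add(19, Mul(-1, 0))) = Add(-3, Add(19, 0)) = Add(-3, 19) = 16)
Mul(Add(Mul(Function('c')(36), -25), 347558), Add(424099, Mul(183793, Pow(-110282, -1)))) = Mul(Add(Mul(16, -25), 347558), Add(424099, Mul(183793, Pow(-110282, -1)))) = Mul(Add(-400, 347558), Add(424099, Mul(183793, Rational(-1, 110282)))) = Mul(347158, Add(424099, Rational(-183793, 110282))) = Mul(347158, Rational(46770302125, 110282)) = Rational(8118342272555375, 55141)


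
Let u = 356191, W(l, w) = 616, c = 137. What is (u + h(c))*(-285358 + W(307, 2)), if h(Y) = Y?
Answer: -101461547376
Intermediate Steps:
(u + h(c))*(-285358 + W(307, 2)) = (356191 + 137)*(-285358 + 616) = 356328*(-284742) = -101461547376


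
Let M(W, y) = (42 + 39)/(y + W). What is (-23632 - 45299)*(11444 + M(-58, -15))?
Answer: -57580201161/73 ≈ -7.8877e+8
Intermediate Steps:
M(W, y) = 81/(W + y)
(-23632 - 45299)*(11444 + M(-58, -15)) = (-23632 - 45299)*(11444 + 81/(-58 - 15)) = -68931*(11444 + 81/(-73)) = -68931*(11444 + 81*(-1/73)) = -68931*(11444 - 81/73) = -68931*835331/73 = -57580201161/73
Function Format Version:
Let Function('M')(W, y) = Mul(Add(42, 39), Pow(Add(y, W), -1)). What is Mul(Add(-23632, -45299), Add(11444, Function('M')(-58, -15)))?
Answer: Rational(-57580201161, 73) ≈ -7.8877e+8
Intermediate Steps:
Function('M')(W, y) = Mul(81, Pow(Add(W, y), -1))
Mul(Add(-23632, -45299), Add(11444, Function('M')(-58, -15))) = Mul(Add(-23632, -45299), Add(11444, Mul(81, Pow(Add(-58, -15), -1)))) = Mul(-68931, Add(11444, Mul(81, Pow(-73, -1)))) = Mul(-68931, Add(11444, Mul(81, Rational(-1, 73)))) = Mul(-68931, Add(11444, Rational(-81, 73))) = Mul(-68931, Rational(835331, 73)) = Rational(-57580201161, 73)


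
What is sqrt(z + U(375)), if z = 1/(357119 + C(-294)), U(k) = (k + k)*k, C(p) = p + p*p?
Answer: sqrt(55260088346974511)/443261 ≈ 530.33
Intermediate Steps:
C(p) = p + p**2
U(k) = 2*k**2 (U(k) = (2*k)*k = 2*k**2)
z = 1/443261 (z = 1/(357119 - 294*(1 - 294)) = 1/(357119 - 294*(-293)) = 1/(357119 + 86142) = 1/443261 ≈ 2.2560e-6)
sqrt(z + U(375)) = sqrt(1/443261 + 2*375**2) = sqrt(1/443261 + 2*140625) = sqrt(1/443261 + 281250) = sqrt(124667156251/443261) = sqrt(55260088346974511)/443261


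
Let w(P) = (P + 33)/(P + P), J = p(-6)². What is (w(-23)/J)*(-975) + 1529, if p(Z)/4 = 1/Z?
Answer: 184543/92 ≈ 2005.9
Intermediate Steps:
p(Z) = 4/Z
J = 4/9 (J = (4/(-6))² = (4*(-⅙))² = (-⅔)² = 4/9 ≈ 0.44444)
w(P) = (33 + P)/(2*P) (w(P) = (33 + P)/((2*P)) = (33 + P)*(1/(2*P)) = (33 + P)/(2*P))
(w(-23)/J)*(-975) + 1529 = (((½)*(33 - 23)/(-23))/(4/9))*(-975) + 1529 = (((½)*(-1/23)*10)*(9/4))*(-975) + 1529 = -5/23*9/4*(-975) + 1529 = -45/92*(-975) + 1529 = 43875/92 + 1529 = 184543/92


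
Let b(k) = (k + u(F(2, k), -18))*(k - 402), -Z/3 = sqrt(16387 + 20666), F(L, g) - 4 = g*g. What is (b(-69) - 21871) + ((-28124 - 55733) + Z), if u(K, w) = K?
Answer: -2317544 - 9*sqrt(4117) ≈ -2.3181e+6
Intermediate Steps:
F(L, g) = 4 + g**2 (F(L, g) = 4 + g*g = 4 + g**2)
Z = -9*sqrt(4117) (Z = -3*sqrt(16387 + 20666) = -9*sqrt(4117) ≈ -577.47)
b(k) = (-402 + k)*(4 + k + k**2) (b(k) = (k + (4 + k**2))*(k - 402) = (4 + k + k**2)*(-402 + k) = (-402 + k)*(4 + k + k**2))
(b(-69) - 21871) + ((-28124 - 55733) + Z) = ((-1608 + (-69)**3 - 401*(-69)**2 - 398*(-69)) - 21871) + ((-28124 - 55733) - 9*sqrt(4117)) = ((-1608 - 328509 - 401*4761 + 27462) - 21871) + (-83857 - 9*sqrt(4117)) = ((-1608 - 328509 - 1909161 + 27462) - 21871) + (-83857 - 9*sqrt(4117)) = (-2211816 - 21871) + (-83857 - 9*sqrt(4117)) = -2233687 + (-83857 - 9*sqrt(4117)) = -2317544 - 9*sqrt(4117)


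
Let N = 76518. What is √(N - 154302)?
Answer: 2*I*√19446 ≈ 278.9*I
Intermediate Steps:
√(N - 154302) = √(76518 - 154302) = √(-77784) = 2*I*√19446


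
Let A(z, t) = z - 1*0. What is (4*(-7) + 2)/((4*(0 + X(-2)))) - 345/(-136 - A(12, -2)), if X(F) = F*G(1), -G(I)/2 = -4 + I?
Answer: 2551/888 ≈ 2.8727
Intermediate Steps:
A(z, t) = z (A(z, t) = z + 0 = z)
G(I) = 8 - 2*I (G(I) = -2*(-4 + I) = 8 - 2*I)
X(F) = 6*F (X(F) = F*(8 - 2*1) = F*(8 - 2) = F*6 = 6*F)
(4*(-7) + 2)/((4*(0 + X(-2)))) - 345/(-136 - A(12, -2)) = (4*(-7) + 2)/((4*(0 + 6*(-2)))) - 345/(-136 - 1*12) = (-28 + 2)/((4*(0 - 12))) - 345/(-136 - 12) = -26/(4*(-12)) - 345/(-148) = -26/(-48) - 345*(-1/148) = -26*(-1/48) + 345/148 = 13/24 + 345/148 = 2551/888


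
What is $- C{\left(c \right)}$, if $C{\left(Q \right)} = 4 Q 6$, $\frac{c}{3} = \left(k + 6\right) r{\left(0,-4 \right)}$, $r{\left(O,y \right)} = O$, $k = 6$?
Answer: $0$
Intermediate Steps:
$c = 0$ ($c = 3 \left(6 + 6\right) 0 = 3 \cdot 12 \cdot 0 = 3 \cdot 0 = 0$)
$C{\left(Q \right)} = 24 Q$
$- C{\left(c \right)} = - 24 \cdot 0 = \left(-1\right) 0 = 0$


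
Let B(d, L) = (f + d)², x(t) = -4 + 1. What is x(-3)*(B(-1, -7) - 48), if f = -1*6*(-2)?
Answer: -219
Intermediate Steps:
x(t) = -3
f = 12 (f = -6*(-2) = 12)
B(d, L) = (12 + d)²
x(-3)*(B(-1, -7) - 48) = -3*((12 - 1)² - 48) = -3*(11² - 48) = -3*(121 - 48) = -3*73 = -219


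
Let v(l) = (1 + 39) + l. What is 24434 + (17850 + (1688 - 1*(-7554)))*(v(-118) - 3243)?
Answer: -89948098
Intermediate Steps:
v(l) = 40 + l
24434 + (17850 + (1688 - 1*(-7554)))*(v(-118) - 3243) = 24434 + (17850 + (1688 - 1*(-7554)))*((40 - 118) - 3243) = 24434 + (17850 + (1688 + 7554))*(-78 - 3243) = 24434 + (17850 + 9242)*(-3321) = 24434 + 27092*(-3321) = 24434 - 89972532 = -89948098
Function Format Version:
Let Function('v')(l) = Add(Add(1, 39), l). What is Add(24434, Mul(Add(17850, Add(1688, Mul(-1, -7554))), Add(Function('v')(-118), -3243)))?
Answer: -89948098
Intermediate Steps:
Function('v')(l) = Add(40, l)
Add(24434, Mul(Add(17850, Add(1688, Mul(-1, -7554))), Add(Function('v')(-118), -3243))) = Add(24434, Mul(Add(17850, Add(1688, Mul(-1, -7554))), Add(Add(40, -118), -3243))) = Add(24434, Mul(Add(17850, Add(1688, 7554)), Add(-78, -3243))) = Add(24434, Mul(Add(17850, 9242), -3321)) = Add(24434, Mul(27092, -3321)) = Add(24434, -89972532) = -89948098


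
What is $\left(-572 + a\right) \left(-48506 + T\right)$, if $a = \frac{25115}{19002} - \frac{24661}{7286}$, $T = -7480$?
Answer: $\frac{370805558970448}{11537381} \approx 3.2139 \cdot 10^{7}$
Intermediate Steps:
$a = - \frac{71405108}{34612143}$ ($a = 25115 \cdot \frac{1}{19002} - \frac{24661}{7286} = \frac{25115}{19002} - \frac{24661}{7286} = - \frac{71405108}{34612143} \approx -2.063$)
$\left(-572 + a\right) \left(-48506 + T\right) = \left(-572 - \frac{71405108}{34612143}\right) \left(-48506 - 7480\right) = \left(- \frac{19869550904}{34612143}\right) \left(-55986\right) = \frac{370805558970448}{11537381}$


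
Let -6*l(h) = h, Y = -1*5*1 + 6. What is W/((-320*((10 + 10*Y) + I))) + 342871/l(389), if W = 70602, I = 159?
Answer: -58932684729/11140960 ≈ -5289.7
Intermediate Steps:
Y = 1 (Y = -5*1 + 6 = -5 + 6 = 1)
l(h) = -h/6
W/((-320*((10 + 10*Y) + I))) + 342871/l(389) = 70602/((-320*((10 + 10*1) + 159))) + 342871/((-⅙*389)) = 70602/((-320*((10 + 10) + 159))) + 342871/(-389/6) = 70602/((-320*(20 + 159))) + 342871*(-6/389) = 70602/((-320*179)) - 2057226/389 = 70602/(-57280) - 2057226/389 = 70602*(-1/57280) - 2057226/389 = -35301/28640 - 2057226/389 = -58932684729/11140960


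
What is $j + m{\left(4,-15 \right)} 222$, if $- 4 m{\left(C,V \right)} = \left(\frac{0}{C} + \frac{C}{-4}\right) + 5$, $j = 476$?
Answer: $254$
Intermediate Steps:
$m{\left(C,V \right)} = - \frac{5}{4} + \frac{C}{16}$ ($m{\left(C,V \right)} = - \frac{\left(\frac{0}{C} + \frac{C}{-4}\right) + 5}{4} = - \frac{\left(0 + C \left(- \frac{1}{4}\right)\right) + 5}{4} = - \frac{\left(0 - \frac{C}{4}\right) + 5}{4} = - \frac{- \frac{C}{4} + 5}{4} = - \frac{5 - \frac{C}{4}}{4} = - \frac{5}{4} + \frac{C}{16}$)
$j + m{\left(4,-15 \right)} 222 = 476 + \left(- \frac{5}{4} + \frac{1}{16} \cdot 4\right) 222 = 476 + \left(- \frac{5}{4} + \frac{1}{4}\right) 222 = 476 - 222 = 254$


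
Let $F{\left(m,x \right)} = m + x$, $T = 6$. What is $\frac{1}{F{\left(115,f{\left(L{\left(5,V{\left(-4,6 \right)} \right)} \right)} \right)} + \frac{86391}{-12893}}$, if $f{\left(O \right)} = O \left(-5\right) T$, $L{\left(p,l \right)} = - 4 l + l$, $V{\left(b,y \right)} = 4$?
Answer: $\frac{12893}{6037784} \approx 0.0021354$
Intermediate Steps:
$L{\left(p,l \right)} = - 3 l$
$f{\left(O \right)} = - 30 O$ ($f{\left(O \right)} = O \left(-5\right) 6 = - 5 O 6 = - 30 O$)
$\frac{1}{F{\left(115,f{\left(L{\left(5,V{\left(-4,6 \right)} \right)} \right)} \right)} + \frac{86391}{-12893}} = \frac{1}{\left(115 - 30 \left(\left(-3\right) 4\right)\right) + \frac{86391}{-12893}} = \frac{1}{\left(115 - -360\right) + 86391 \left(- \frac{1}{12893}\right)} = \frac{1}{\left(115 + 360\right) - \frac{86391}{12893}} = \frac{1}{475 - \frac{86391}{12893}} = \frac{1}{\frac{6037784}{12893}} = \frac{12893}{6037784}$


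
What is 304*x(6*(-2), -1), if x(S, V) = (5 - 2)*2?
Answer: 1824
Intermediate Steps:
x(S, V) = 6 (x(S, V) = 3*2 = 6)
304*x(6*(-2), -1) = 304*6 = 1824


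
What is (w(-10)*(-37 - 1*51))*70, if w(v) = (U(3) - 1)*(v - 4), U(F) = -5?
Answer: -517440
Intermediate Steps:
w(v) = 24 - 6*v (w(v) = (-5 - 1)*(v - 4) = -6*(-4 + v) = 24 - 6*v)
(w(-10)*(-37 - 1*51))*70 = ((24 - 6*(-10))*(-37 - 1*51))*70 = ((24 + 60)*(-37 - 51))*70 = (84*(-88))*70 = -7392*70 = -517440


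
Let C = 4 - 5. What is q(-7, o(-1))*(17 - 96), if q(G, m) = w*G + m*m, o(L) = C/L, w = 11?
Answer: 6004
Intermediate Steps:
C = -1
o(L) = -1/L
q(G, m) = m**2 + 11*G (q(G, m) = 11*G + m*m = 11*G + m**2 = m**2 + 11*G)
q(-7, o(-1))*(17 - 96) = ((-1/(-1))**2 + 11*(-7))*(17 - 96) = ((-1*(-1))**2 - 77)*(-79) = (1**2 - 77)*(-79) = (1 - 77)*(-79) = -76*(-79) = 6004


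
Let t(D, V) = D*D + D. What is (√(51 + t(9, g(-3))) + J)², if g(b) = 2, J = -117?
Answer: (117 - √141)² ≈ 11051.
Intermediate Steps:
t(D, V) = D + D² (t(D, V) = D² + D = D + D²)
(√(51 + t(9, g(-3))) + J)² = (√(51 + 9*(1 + 9)) - 117)² = (√(51 + 9*10) - 117)² = (√(51 + 90) - 117)² = (√141 - 117)² = (-117 + √141)²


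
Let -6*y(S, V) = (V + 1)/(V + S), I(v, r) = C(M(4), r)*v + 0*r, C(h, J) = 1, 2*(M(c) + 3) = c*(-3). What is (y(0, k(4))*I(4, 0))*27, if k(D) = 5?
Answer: -108/5 ≈ -21.600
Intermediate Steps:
M(c) = -3 - 3*c/2 (M(c) = -3 + (c*(-3))/2 = -3 + (-3*c)/2 = -3 - 3*c/2)
I(v, r) = v (I(v, r) = 1*v + 0*r = v + 0 = v)
y(S, V) = -(1 + V)/(6*(S + V)) (y(S, V) = -(V + 1)/(6*(V + S)) = -(1 + V)/(6*(S + V)))
(y(0, k(4))*I(4, 0))*27 = (((-1 - 1*5)/(6*(0 + 5)))*4)*27 = (((⅙)*(-1 - 5)/5)*4)*27 = (((⅙)*(⅕)*(-6))*4)*27 = -⅕*4*27 = -⅘*27 = -108/5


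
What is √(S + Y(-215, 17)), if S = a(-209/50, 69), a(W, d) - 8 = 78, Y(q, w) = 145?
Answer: √231 ≈ 15.199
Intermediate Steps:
a(W, d) = 86 (a(W, d) = 8 + 78 = 86)
S = 86
√(S + Y(-215, 17)) = √(86 + 145) = √231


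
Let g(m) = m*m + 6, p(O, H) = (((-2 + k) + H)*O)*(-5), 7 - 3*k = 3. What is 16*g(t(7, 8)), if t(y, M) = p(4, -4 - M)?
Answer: 9242464/9 ≈ 1.0269e+6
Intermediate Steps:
k = 4/3 (k = 7/3 - ⅓*3 = 7/3 - 1 = 4/3 ≈ 1.3333)
p(O, H) = -5*O*(-⅔ + H) (p(O, H) = (((-2 + 4/3) + H)*O)*(-5) = ((-⅔ + H)*O)*(-5) = (O*(-⅔ + H))*(-5) = -5*O*(-⅔ + H))
t(y, M) = 280/3 + 20*M (t(y, M) = (5/3)*4*(2 - 3*(-4 - M)) = (5/3)*4*(2 + (12 + 3*M)) = (5/3)*4*(14 + 3*M) = 280/3 + 20*M)
g(m) = 6 + m² (g(m) = m² + 6 = 6 + m²)
16*g(t(7, 8)) = 16*(6 + (280/3 + 20*8)²) = 16*(6 + (280/3 + 160)²) = 16*(6 + (760/3)²) = 16*(6 + 577600/9) = 16*(577654/9) = 9242464/9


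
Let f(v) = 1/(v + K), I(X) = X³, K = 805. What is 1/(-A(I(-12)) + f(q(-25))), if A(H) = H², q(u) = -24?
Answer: -781/2332053503 ≈ -3.3490e-7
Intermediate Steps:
f(v) = 1/(805 + v) (f(v) = 1/(v + 805) = 1/(805 + v))
1/(-A(I(-12)) + f(q(-25))) = 1/(-((-12)³)² + 1/(805 - 24)) = 1/(-1*(-1728)² + 1/781) = 1/(-1*2985984 + 1/781) = 1/(-2985984 + 1/781) = 1/(-2332053503/781) = -781/2332053503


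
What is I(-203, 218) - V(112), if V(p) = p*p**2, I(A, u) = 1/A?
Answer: -285200385/203 ≈ -1.4049e+6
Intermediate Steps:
V(p) = p**3
I(-203, 218) - V(112) = 1/(-203) - 1*112**3 = -1/203 - 1*1404928 = -1/203 - 1404928 = -285200385/203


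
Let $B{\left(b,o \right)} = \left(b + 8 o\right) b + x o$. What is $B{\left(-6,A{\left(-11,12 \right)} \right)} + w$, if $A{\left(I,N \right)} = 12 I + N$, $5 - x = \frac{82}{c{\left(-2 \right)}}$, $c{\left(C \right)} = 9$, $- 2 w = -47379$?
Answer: $\frac{179873}{6} \approx 29979.0$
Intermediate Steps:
$w = \frac{47379}{2}$ ($w = \left(- \frac{1}{2}\right) \left(-47379\right) = \frac{47379}{2} \approx 23690.0$)
$x = - \frac{37}{9}$ ($x = 5 - \frac{82}{9} = - \frac{37}{9} \approx -4.1111$)
$A{\left(I,N \right)} = N + 12 I$
$B{\left(b,o \right)} = - \frac{37 o}{9} + b \left(b + 8 o\right)$ ($B{\left(b,o \right)} = \left(b + 8 o\right) b - \frac{37 o}{9} = b \left(b + 8 o\right) - \frac{37 o}{9} = - \frac{37 o}{9} + b \left(b + 8 o\right)$)
$B{\left(-6,A{\left(-11,12 \right)} \right)} + w = \left(\left(-6\right)^{2} - \frac{37 \left(12 + 12 \left(-11\right)\right)}{9} + 8 \left(-6\right) \left(12 + 12 \left(-11\right)\right)\right) + \frac{47379}{2} = \left(36 - \frac{37 \left(12 - 132\right)}{9} + 8 \left(-6\right) \left(12 - 132\right)\right) + \frac{47379}{2} = \left(36 - - \frac{1480}{3} + 8 \left(-6\right) \left(-120\right)\right) + \frac{47379}{2} = \left(36 + \frac{1480}{3} + 5760\right) + \frac{47379}{2} = \frac{18868}{3} + \frac{47379}{2} = \frac{179873}{6}$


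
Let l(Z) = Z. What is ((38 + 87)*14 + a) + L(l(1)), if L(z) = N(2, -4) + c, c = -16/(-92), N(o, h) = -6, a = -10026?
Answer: -190482/23 ≈ -8281.8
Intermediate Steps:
c = 4/23 (c = -16*(-1/92) = 4/23 ≈ 0.17391)
L(z) = -134/23 (L(z) = -6 + 4/23 = -134/23)
((38 + 87)*14 + a) + L(l(1)) = ((38 + 87)*14 - 10026) - 134/23 = (125*14 - 10026) - 134/23 = (1750 - 10026) - 134/23 = -8276 - 134/23 = -190482/23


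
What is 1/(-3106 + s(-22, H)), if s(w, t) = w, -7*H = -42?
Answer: -1/3128 ≈ -0.00031969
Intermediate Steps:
H = 6 (H = -1/7*(-42) = 6)
1/(-3106 + s(-22, H)) = 1/(-3106 - 22) = 1/(-3128) = -1/3128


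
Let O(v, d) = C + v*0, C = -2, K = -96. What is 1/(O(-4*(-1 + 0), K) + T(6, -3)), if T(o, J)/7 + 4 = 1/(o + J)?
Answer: -3/83 ≈ -0.036145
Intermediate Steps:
T(o, J) = -28 + 7/(J + o) (T(o, J) = -28 + 7/(o + J) = -28 + 7/(J + o))
O(v, d) = -2 (O(v, d) = -2 + v*0 = -2 + 0 = -2)
1/(O(-4*(-1 + 0), K) + T(6, -3)) = 1/(-2 + 7*(1 - 4*(-3) - 4*6)/(-3 + 6)) = 1/(-2 + 7*(1 + 12 - 24)/3) = 1/(-2 + 7*(⅓)*(-11)) = 1/(-2 - 77/3) = 1/(-83/3) = -3/83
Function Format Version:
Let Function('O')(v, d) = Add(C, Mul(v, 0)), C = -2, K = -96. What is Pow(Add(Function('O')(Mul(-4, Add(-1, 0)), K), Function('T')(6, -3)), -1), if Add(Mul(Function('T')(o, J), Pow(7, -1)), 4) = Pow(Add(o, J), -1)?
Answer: Rational(-3, 83) ≈ -0.036145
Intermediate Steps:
Function('T')(o, J) = Add(-28, Mul(7, Pow(Add(J, o), -1))) (Function('T')(o, J) = Add(-28, Mul(7, Pow(Add(o, J), -1))) = Add(-28, Mul(7, Pow(Add(J, o), -1))))
Function('O')(v, d) = -2 (Function('O')(v, d) = Add(-2, Mul(v, 0)) = Add(-2, 0) = -2)
Pow(Add(Function('O')(Mul(-4, Add(-1, 0)), K), Function('T')(6, -3)), -1) = Pow(Add(-2, Mul(7, Pow(Add(-3, 6), -1), Add(1, Mul(-4, -3), Mul(-4, 6)))), -1) = Pow(Add(-2, Mul(7, Pow(3, -1), Add(1, 12, -24))), -1) = Pow(Add(-2, Mul(7, Rational(1, 3), -11)), -1) = Pow(Add(-2, Rational(-77, 3)), -1) = Pow(Rational(-83, 3), -1) = Rational(-3, 83)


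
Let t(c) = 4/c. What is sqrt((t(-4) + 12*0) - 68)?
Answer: I*sqrt(69) ≈ 8.3066*I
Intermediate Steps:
sqrt((t(-4) + 12*0) - 68) = sqrt((4/(-4) + 12*0) - 68) = sqrt((4*(-1/4) + 0) - 68) = sqrt((-1 + 0) - 68) = sqrt(-1 - 68) = sqrt(-69) = I*sqrt(69)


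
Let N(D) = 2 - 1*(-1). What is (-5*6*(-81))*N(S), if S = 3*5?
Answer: 7290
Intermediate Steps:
S = 15
N(D) = 3 (N(D) = 2 + 1 = 3)
(-5*6*(-81))*N(S) = (-5*6*(-81))*3 = -30*(-81)*3 = 2430*3 = 7290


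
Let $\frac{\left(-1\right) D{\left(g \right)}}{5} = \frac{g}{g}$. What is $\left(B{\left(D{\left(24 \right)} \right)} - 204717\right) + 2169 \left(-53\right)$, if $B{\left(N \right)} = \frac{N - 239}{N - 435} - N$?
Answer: $- \frac{35163529}{110} \approx -3.1967 \cdot 10^{5}$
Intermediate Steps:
$D{\left(g \right)} = -5$ ($D{\left(g \right)} = - 5 \frac{g}{g} = \left(-5\right) 1 = -5$)
$B{\left(N \right)} = - N + \frac{-239 + N}{-435 + N}$ ($B{\left(N \right)} = \frac{-239 + N}{-435 + N} - N = - N + \frac{-239 + N}{-435 + N}$)
$\left(B{\left(D{\left(24 \right)} \right)} - 204717\right) + 2169 \left(-53\right) = \left(\frac{-239 - \left(-5\right)^{2} + 436 \left(-5\right)}{-435 - 5} - 204717\right) + 2169 \left(-53\right) = \left(\frac{-239 - 25 - 2180}{-440} - 204717\right) - 114957 = \left(- \frac{-239 - 25 - 2180}{440} - 204717\right) - 114957 = \left(\left(- \frac{1}{440}\right) \left(-2444\right) - 204717\right) - 114957 = \left(\frac{611}{110} - 204717\right) - 114957 = - \frac{22518259}{110} - 114957 = - \frac{35163529}{110}$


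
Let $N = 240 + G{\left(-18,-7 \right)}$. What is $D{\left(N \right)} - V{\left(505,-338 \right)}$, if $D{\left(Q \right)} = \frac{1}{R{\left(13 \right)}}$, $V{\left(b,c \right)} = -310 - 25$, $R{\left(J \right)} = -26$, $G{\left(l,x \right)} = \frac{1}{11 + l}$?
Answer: $\frac{8709}{26} \approx 334.96$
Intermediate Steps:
$V{\left(b,c \right)} = -335$
$N = \frac{1679}{7}$ ($N = 240 + \frac{1}{11 - 18} = 240 + \frac{1}{-7} = 240 - \frac{1}{7} = \frac{1679}{7} \approx 239.86$)
$D{\left(Q \right)} = - \frac{1}{26}$ ($D{\left(Q \right)} = \frac{1}{-26} = - \frac{1}{26}$)
$D{\left(N \right)} - V{\left(505,-338 \right)} = - \frac{1}{26} - -335 = - \frac{1}{26} + 335 = \frac{8709}{26}$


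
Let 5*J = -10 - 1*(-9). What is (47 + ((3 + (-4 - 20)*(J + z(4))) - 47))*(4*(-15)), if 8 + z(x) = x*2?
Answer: -468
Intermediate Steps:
J = -⅕ (J = (-10 - 1*(-9))/5 = (-10 + 9)/5 = (⅕)*(-1) = -⅕ ≈ -0.20000)
z(x) = -8 + 2*x (z(x) = -8 + x*2 = -8 + 2*x)
(47 + ((3 + (-4 - 20)*(J + z(4))) - 47))*(4*(-15)) = (47 + ((3 + (-4 - 20)*(-⅕ + (-8 + 2*4))) - 47))*(4*(-15)) = (47 + ((3 - 24*(-⅕ + (-8 + 8))) - 47))*(-60) = (47 + ((3 - 24*(-⅕ + 0)) - 47))*(-60) = (47 + ((3 - 24*(-⅕)) - 47))*(-60) = (47 + ((3 + 24/5) - 47))*(-60) = (47 + (39/5 - 47))*(-60) = (47 - 196/5)*(-60) = (39/5)*(-60) = -468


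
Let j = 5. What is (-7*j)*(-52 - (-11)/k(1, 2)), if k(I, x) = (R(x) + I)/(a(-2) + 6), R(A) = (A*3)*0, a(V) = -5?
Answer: 1435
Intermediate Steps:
R(A) = 0 (R(A) = (3*A)*0 = 0)
k(I, x) = I (k(I, x) = (0 + I)/(-5 + 6) = I/1 = I*1 = I)
(-7*j)*(-52 - (-11)/k(1, 2)) = (-7*5)*(-52 - (-11)/1) = -35*(-52 - (-11)) = -35*(-52 - 1*(-11)) = -35*(-52 + 11) = -35*(-41) = 1435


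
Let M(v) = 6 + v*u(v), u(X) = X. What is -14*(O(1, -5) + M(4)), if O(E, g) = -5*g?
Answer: -658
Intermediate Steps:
M(v) = 6 + v**2 (M(v) = 6 + v*v = 6 + v**2)
-14*(O(1, -5) + M(4)) = -14*(-5*(-5) + (6 + 4**2)) = -14*(25 + (6 + 16)) = -14*(25 + 22) = -14*47 = -658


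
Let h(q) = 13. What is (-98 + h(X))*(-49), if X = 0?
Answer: 4165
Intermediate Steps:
(-98 + h(X))*(-49) = (-98 + 13)*(-49) = -85*(-49) = 4165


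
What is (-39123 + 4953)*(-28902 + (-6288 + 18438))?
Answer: 572415840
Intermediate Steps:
(-39123 + 4953)*(-28902 + (-6288 + 18438)) = -34170*(-28902 + 12150) = -34170*(-16752) = 572415840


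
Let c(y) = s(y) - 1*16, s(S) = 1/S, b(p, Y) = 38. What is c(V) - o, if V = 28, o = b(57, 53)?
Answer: -1511/28 ≈ -53.964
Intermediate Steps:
s(S) = 1/S
o = 38
c(y) = -16 + 1/y (c(y) = 1/y - 1*16 = 1/y - 16 = -16 + 1/y)
c(V) - o = (-16 + 1/28) - 1*38 = (-16 + 1/28) - 38 = -447/28 - 38 = -1511/28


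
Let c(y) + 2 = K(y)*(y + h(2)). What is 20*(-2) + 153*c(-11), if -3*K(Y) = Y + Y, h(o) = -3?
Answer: -16054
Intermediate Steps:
K(Y) = -2*Y/3 (K(Y) = -(Y + Y)/3 = -2*Y/3)
c(y) = -2 - 2*y*(-3 + y)/3 (c(y) = -2 + (-2*y/3)*(y - 3) = -2 + (-2*y/3)*(-3 + y) = -2 - 2*y*(-3 + y)/3)
20*(-2) + 153*c(-11) = 20*(-2) + 153*(-2 + 2*(-11) - 2/3*(-11)**2) = -40 + 153*(-2 - 22 - 2/3*121) = -40 + 153*(-2 - 22 - 242/3) = -40 + 153*(-314/3) = -40 - 16014 = -16054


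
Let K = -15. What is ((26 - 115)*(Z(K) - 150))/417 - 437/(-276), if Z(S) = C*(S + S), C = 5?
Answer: 109441/1668 ≈ 65.612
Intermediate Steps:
Z(S) = 10*S (Z(S) = 5*(S + S) = 5*(2*S) = 10*S)
((26 - 115)*(Z(K) - 150))/417 - 437/(-276) = ((26 - 115)*(10*(-15) - 150))/417 - 437/(-276) = -89*(-150 - 150)*(1/417) - 437*(-1/276) = -89*(-300)*(1/417) + 19/12 = 26700*(1/417) + 19/12 = 8900/139 + 19/12 = 109441/1668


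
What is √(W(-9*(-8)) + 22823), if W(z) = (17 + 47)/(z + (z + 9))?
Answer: √59363711/51 ≈ 151.07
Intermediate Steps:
W(z) = 64/(9 + 2*z) (W(z) = 64/(z + (9 + z)) = 64/(9 + 2*z))
√(W(-9*(-8)) + 22823) = √(64/(9 + 2*(-9*(-8))) + 22823) = √(64/(9 + 2*72) + 22823) = √(64/(9 + 144) + 22823) = √(64/153 + 22823) = √(3491983/153) = √59363711/51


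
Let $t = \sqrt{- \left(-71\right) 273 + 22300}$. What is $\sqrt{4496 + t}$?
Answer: $\sqrt{4496 + \sqrt{41683}} \approx 68.558$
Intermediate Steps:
$t = \sqrt{41683}$ ($t = \sqrt{\left(-1\right) \left(-19383\right) + 22300} = \sqrt{19383 + 22300} = \sqrt{41683} \approx 204.16$)
$\sqrt{4496 + t} = \sqrt{4496 + \sqrt{41683}}$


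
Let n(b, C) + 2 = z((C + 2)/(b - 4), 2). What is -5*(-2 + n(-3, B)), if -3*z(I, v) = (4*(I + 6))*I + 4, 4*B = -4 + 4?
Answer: 2320/147 ≈ 15.782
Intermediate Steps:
B = 0 (B = (-4 + 4)/4 = (¼)*0 = 0)
z(I, v) = -4/3 - I*(24 + 4*I)/3 (z(I, v) = -((4*(I + 6))*I + 4)/3 = -((4*(6 + I))*I + 4)/3 = -((24 + 4*I)*I + 4)/3 = -(I*(24 + 4*I) + 4)/3 = -(4 + I*(24 + 4*I))/3 = -4/3 - I*(24 + 4*I)/3)
n(b, C) = -10/3 - 8*(2 + C)/(-4 + b) - 4*(2 + C)²/(3*(-4 + b)²) (n(b, C) = -2 + (-4/3 - 8*(C + 2)/(b - 4) - 4*(C + 2)²/(b - 4)²/3) = -2 + (-4/3 - 8*(2 + C)/(-4 + b) - 4*(2 + C)²/(-4 + b)²/3) = -2 + (-4/3 - 8*(2 + C)/(-4 + b) - 4*(2 + C)²/(3*(-4 + b)²)) = -10/3 - 8*(2 + C)/(-4 + b) - 4*(2 + C)²/(3*(-4 + b)²))
-5*(-2 + n(-3, B)) = -5*(-2 + 2*(8 - 5*(-3)² - 2*0² + 16*(-3) + 40*0 - 12*0*(-3))/(3*(16 + (-3)² - 8*(-3)))) = -5*(-2 + 2*(8 - 5*9 - 2*0 - 48 + 0 + 0)/(3*(16 + 9 + 24))) = -5*(-2 + (⅔)*(8 - 45 + 0 - 48 + 0 + 0)/49) = -5*(-2 + (⅔)*(1/49)*(-85)) = -5*(-2 - 170/147) = -5*(-464/147) = 2320/147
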